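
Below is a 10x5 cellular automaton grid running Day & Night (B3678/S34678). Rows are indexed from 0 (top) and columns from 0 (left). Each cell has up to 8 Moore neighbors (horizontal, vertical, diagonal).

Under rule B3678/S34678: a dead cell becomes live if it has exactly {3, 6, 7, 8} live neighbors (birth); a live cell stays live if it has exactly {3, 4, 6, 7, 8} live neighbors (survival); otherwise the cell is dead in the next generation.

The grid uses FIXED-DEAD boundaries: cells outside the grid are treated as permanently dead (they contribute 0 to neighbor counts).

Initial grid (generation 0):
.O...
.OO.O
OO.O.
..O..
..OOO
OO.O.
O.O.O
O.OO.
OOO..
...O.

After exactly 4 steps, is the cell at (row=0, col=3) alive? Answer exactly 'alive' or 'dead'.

Answer: dead

Derivation:
Simulating step by step:
Generation 0 (given above): 24 live cells
Generation 1: 22 live cells
..O..
.OOO.
.O.O.
..O.O
..OO.
.O...
OOO..
OOOO.
.OO..
.OO..
Generation 2: 28 live cells
.OOO.
.O.O.
.OOOO
.OO..
.OOO.
OO.O.
OO.O.
OOOO.
.OO..
.OO..
Generation 3: 30 live cells
..O..
OOO..
OOOO.
O.OOO
..OO.
O.OOO
.OOOO
OOOO.
.OO..
.OO..
Generation 4: 26 live cells
.....
OO...
OOO.O
.OOOO
...O.
..OOO
.OOOO
OOO.O
.OO..
.OO..

Cell (0,3) at generation 4: 0 -> dead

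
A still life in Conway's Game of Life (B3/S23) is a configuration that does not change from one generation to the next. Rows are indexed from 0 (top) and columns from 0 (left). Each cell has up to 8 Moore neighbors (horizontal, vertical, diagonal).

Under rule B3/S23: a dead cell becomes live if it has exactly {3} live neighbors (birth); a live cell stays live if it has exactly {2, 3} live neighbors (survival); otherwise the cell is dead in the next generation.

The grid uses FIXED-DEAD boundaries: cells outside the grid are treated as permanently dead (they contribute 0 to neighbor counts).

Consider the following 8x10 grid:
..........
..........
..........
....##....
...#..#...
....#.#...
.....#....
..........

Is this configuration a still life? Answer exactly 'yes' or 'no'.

Compute generation 1 and compare to generation 0 (given above):
Generation 1:
..........
..........
..........
....##....
...#..#...
....#.#...
.....#....
..........
The grids are IDENTICAL -> still life.

Answer: yes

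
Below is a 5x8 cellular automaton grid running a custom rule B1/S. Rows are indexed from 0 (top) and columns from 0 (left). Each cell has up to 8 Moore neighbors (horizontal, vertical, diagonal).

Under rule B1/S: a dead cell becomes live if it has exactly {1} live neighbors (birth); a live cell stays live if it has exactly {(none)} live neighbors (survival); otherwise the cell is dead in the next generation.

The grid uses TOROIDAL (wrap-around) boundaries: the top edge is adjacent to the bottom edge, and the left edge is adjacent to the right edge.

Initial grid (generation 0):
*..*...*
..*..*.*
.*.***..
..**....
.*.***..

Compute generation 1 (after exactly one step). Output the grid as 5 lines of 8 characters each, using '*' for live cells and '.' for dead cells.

Answer: ........
........
.......*
........
........

Derivation:
Simulating step by step:
Generation 0 (given above): 16 live cells
Generation 1: 1 live cells
(generation 1 grid is the final answer)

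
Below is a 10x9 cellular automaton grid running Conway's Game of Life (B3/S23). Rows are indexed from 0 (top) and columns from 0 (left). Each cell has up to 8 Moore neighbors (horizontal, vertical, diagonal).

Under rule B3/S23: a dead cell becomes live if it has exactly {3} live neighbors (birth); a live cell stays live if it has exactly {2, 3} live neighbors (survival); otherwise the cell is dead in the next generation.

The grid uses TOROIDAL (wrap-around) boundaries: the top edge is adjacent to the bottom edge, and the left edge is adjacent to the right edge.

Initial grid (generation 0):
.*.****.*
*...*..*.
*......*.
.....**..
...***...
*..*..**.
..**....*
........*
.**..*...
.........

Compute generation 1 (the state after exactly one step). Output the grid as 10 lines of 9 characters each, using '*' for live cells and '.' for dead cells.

Answer: *..******
**.**..*.
.....*.*.
.....**..
...*...*.
.....****
*.**....*
**.*.....
.........
**.*..*..

Derivation:
Simulating step by step:
Generation 0 (given above): 27 live cells
Generation 1: 33 live cells
(generation 1 grid is the final answer)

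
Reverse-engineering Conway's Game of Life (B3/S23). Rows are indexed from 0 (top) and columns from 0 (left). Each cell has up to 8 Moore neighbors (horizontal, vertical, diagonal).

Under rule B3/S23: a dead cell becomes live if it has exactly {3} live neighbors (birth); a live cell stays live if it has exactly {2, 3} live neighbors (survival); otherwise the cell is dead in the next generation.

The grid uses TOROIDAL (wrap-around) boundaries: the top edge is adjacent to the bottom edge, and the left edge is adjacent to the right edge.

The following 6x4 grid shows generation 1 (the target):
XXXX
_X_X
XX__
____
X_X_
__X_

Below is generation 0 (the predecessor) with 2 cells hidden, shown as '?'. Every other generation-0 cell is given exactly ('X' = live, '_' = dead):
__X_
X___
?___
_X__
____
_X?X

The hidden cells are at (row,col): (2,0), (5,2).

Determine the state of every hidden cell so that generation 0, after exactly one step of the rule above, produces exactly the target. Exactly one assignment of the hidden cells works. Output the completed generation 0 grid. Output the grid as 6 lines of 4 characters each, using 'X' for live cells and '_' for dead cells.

Answer: __X_
X___
X___
_X__
____
_X_X

Derivation:
Hidden generation-0 cells (in order): (2,0), (5,2).
A hidden cell only influences target cells in its own 3x3 neighborhood. Try each of the 2^2 = 4 assignments, step the completed generation 0 forward once under B3/S23, and compare with the target:
  (2,0)=_ (5,2)=_ -> step gives (1,1)='_' but target has 'X' -> reject
  (2,0)=_ (5,2)=X -> step gives (0,1)='_' but target has 'X' -> reject
  (2,0)=X (5,2)=_ -> step reproduces the target at every cell -> ACCEPT
  (2,0)=X (5,2)=X -> step gives (0,1)='_' but target has 'X' -> reject
Unique solution: (2,0)=live, (5,2)=dead.
Check: live-neighbor counts of every cell in the completed generation 0:
3323
1313
2312
2111
3231
2131
Applying B3/S23 to generation 0 with these counts gives:
XXXX
_X_X
XX__
____
X_X_
__X_
which matches the target exactly.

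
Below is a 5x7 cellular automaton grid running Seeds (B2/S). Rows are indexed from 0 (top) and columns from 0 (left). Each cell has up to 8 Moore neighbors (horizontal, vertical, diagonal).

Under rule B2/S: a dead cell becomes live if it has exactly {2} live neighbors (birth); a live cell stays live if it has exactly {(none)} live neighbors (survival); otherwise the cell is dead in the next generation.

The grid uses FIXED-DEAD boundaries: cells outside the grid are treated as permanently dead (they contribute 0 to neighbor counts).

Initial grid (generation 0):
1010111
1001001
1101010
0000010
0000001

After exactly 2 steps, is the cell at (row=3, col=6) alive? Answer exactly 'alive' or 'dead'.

Simulating step by step:
Generation 0 (given above): 14 live cells
Generation 1: 4 live cells
0000000
0000000
0000000
1110000
0000010
Generation 2: 4 live cells
0000000
0000000
1010000
0000000
1010000

Cell (3,6) at generation 2: 0 -> dead

Answer: dead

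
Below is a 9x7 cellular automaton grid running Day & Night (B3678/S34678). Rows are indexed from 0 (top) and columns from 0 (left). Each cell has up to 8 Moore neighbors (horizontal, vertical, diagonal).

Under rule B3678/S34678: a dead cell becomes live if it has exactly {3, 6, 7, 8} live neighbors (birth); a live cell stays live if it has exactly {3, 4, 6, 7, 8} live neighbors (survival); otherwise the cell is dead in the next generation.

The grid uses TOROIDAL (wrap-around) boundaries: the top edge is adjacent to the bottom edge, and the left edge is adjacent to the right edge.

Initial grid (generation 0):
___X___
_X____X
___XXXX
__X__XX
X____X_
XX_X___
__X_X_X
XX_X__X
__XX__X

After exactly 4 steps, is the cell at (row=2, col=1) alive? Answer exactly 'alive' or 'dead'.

Simulating step by step:
Generation 0 (given above): 25 live cells
Generation 1: 30 live cells
X______
X_XX___
__X_X_X
X__X___
X_X_X__
XXX_XX_
X_X__XX
XX_XX_X
_XXXX__
Generation 2: 34 live cells
____X__
___X__X
X_X____
__XXXXX
XXX_XX_
XXX_XXX
XXX___X
__X_X_X
_XXXXXX
Generation 3: 33 live cells
X___X_X
_______
_XX____
_XX_XXX
_X_XXXX
XX__X_X
XXX_XX_
XX_XXXX
X_X_X__
Generation 4: 28 live cells
_X_X_X_
XX_____
XXXX_X_
_X__X_X
XX_X_X_
X____X_
XXX__XX
_X_____
____XXX

Cell (2,1) at generation 4: 1 -> alive

Answer: alive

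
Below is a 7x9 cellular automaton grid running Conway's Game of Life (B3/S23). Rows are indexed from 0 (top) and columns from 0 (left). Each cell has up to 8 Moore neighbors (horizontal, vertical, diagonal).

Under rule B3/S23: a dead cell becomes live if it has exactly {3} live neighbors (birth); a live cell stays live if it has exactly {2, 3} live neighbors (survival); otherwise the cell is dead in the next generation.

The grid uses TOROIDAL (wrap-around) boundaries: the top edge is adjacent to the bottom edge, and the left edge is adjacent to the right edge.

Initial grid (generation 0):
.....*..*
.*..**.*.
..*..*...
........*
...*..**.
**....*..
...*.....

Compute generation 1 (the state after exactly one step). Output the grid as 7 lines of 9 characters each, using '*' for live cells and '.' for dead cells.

Simulating step by step:
Generation 0 (given above): 16 live cells
Generation 1: 17 live cells
(generation 1 grid is the final answer)

Answer: .....**..
....**...
....***..
......**.
*.....***
..*...**.
*........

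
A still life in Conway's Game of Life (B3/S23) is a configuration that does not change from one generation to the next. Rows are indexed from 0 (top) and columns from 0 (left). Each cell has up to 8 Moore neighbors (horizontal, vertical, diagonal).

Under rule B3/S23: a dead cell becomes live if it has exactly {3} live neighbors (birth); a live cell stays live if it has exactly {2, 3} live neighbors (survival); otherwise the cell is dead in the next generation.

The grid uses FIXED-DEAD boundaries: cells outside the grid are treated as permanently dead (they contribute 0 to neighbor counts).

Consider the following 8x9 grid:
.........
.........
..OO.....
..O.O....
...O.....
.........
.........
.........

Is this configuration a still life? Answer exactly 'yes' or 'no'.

Answer: yes

Derivation:
Compute generation 1 and compare to generation 0 (given above):
Generation 1:
.........
.........
..OO.....
..O.O....
...O.....
.........
.........
.........
The grids are IDENTICAL -> still life.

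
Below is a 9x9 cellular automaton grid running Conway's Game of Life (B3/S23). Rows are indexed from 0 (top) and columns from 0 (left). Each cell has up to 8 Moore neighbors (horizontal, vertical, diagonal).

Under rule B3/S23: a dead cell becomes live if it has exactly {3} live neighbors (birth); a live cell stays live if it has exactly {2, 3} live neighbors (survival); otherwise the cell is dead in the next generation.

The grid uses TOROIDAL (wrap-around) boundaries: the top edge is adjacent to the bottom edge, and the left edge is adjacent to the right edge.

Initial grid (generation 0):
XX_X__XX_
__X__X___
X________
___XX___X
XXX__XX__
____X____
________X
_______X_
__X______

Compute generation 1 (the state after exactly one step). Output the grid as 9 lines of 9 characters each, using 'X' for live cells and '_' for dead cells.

Answer: _X_X__X__
X_X___X_X
___XX____
__XXXX__X
XXX__X___
XX___X___
_________
_________
_XX___XXX

Derivation:
Simulating step by step:
Generation 0 (given above): 20 live cells
Generation 1: 26 live cells
(generation 1 grid is the final answer)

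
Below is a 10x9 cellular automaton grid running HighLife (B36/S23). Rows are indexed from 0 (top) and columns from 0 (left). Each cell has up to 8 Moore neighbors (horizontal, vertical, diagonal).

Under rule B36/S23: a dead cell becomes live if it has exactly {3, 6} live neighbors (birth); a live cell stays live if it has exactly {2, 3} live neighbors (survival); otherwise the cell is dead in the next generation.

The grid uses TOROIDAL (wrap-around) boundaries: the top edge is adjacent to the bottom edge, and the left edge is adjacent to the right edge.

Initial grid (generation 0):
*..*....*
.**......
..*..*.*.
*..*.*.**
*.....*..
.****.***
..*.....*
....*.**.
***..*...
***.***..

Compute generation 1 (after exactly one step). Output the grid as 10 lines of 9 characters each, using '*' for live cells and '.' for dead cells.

Simulating step by step:
Generation 0 (given above): 37 live cells
Generation 1: 48 live cells
(generation 1 grid is the final answer)

Answer: .*.***..*
****....*
*.***..*.
**..**.*.
.......**
.***.**.*
***.*..**
*.**.****
*.*....**
....***..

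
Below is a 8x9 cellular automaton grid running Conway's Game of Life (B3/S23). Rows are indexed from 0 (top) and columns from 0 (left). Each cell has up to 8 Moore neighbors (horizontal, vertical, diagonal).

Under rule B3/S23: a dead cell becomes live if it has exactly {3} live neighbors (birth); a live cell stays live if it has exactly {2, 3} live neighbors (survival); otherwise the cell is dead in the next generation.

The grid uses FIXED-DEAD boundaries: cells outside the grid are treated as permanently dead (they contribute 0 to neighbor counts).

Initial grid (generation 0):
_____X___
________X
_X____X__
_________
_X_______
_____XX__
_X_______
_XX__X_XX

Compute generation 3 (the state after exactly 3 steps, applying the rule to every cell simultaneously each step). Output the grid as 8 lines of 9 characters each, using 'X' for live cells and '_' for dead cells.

Answer: _________
_________
_________
_________
_________
_________
_XX______
_XX______

Derivation:
Simulating step by step:
Generation 0 (given above): 13 live cells
Generation 1: 6 live cells
_________
_________
_________
_________
_________
_________
_XX__X_X_
_XX______
Generation 2: 4 live cells
_________
_________
_________
_________
_________
_________
_XX______
_XX______
Generation 3: 4 live cells
(generation 3 grid is the final answer)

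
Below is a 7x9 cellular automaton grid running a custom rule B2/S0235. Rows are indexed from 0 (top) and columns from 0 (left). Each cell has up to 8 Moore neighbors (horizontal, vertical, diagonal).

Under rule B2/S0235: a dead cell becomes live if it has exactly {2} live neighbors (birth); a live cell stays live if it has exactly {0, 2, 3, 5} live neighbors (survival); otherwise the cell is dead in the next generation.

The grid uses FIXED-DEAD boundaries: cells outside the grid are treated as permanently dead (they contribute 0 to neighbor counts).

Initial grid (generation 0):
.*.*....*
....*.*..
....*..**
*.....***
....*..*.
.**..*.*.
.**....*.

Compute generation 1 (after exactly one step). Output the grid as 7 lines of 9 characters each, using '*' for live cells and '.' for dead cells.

Simulating step by step:
Generation 0 (given above): 21 live cells
Generation 1: 29 live cells
(generation 1 grid is the final answer)

Answer: .**.**.**
..*.*....
...*...**
*..**.**.
*.**.....
***.*..*.
****....*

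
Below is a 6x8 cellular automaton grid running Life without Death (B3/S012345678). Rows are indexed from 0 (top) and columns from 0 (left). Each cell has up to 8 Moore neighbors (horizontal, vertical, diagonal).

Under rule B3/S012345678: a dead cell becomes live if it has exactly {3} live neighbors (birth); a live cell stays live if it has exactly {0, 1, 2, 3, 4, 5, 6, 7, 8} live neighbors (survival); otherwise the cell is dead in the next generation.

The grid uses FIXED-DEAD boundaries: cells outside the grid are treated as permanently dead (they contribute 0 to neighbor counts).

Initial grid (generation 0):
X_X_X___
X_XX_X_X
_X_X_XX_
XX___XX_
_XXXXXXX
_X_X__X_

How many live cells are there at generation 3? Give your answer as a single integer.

Simulating step by step:
Generation 0 (given above): 26 live cells
Generation 1: 28 live cells
X_X_X___
X_XX_X_X
_X_X_XXX
XX___XX_
_XXXXXXX
_X_X__XX
Generation 2: 28 live cells
X_X_X___
X_XX_X_X
_X_X_XXX
XX___XX_
_XXXXXXX
_X_X__XX
Generation 3: 28 live cells
X_X_X___
X_XX_X_X
_X_X_XXX
XX___XX_
_XXXXXXX
_X_X__XX
Population at generation 3: 28

Answer: 28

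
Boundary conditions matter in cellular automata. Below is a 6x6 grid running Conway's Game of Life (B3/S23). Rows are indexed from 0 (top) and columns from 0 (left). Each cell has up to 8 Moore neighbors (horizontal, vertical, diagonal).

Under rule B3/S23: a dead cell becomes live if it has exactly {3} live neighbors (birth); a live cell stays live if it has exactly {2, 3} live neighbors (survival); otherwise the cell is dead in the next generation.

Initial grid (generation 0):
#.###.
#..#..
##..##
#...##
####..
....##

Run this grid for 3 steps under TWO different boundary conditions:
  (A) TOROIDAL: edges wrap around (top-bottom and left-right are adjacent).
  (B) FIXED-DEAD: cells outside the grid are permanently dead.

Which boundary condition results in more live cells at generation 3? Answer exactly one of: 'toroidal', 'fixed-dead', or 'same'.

Under TOROIDAL boundary, generation 3:
##....
......
......
..#...
.###..
.##...
Population = 8

Under FIXED-DEAD boundary, generation 3:
.####.
#..#.#
##..#.
##....
......
......
Population = 12

Comparison: toroidal=8, fixed-dead=12 -> fixed-dead

Answer: fixed-dead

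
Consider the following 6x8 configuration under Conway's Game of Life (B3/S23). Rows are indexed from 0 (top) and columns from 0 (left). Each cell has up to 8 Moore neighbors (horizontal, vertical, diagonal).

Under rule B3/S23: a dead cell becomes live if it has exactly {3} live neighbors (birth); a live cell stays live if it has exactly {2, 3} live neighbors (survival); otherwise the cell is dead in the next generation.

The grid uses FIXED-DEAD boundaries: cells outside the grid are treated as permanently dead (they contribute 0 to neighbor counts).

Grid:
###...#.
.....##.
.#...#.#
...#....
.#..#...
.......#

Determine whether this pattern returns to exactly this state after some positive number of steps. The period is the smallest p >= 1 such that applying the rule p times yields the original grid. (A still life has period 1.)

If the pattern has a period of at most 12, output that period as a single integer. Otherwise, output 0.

Simulating and comparing each generation to the original:
Gen 0 (original, given above): 13 live cells
Gen 1: 11 live cells, differs from original
Gen 2: 11 live cells, differs from original
Gen 3: 10 live cells, differs from original
Gen 4: 9 live cells, differs from original
Gen 5: 10 live cells, differs from original
Gen 6: 10 live cells, differs from original
Gen 7: 12 live cells, differs from original
Gen 8: 8 live cells, differs from original
Gen 9: 7 live cells, differs from original
Gen 10: 6 live cells, differs from original
Gen 11: 5 live cells, differs from original
Gen 12: 3 live cells, differs from original
No period found within 12 steps.

Answer: 0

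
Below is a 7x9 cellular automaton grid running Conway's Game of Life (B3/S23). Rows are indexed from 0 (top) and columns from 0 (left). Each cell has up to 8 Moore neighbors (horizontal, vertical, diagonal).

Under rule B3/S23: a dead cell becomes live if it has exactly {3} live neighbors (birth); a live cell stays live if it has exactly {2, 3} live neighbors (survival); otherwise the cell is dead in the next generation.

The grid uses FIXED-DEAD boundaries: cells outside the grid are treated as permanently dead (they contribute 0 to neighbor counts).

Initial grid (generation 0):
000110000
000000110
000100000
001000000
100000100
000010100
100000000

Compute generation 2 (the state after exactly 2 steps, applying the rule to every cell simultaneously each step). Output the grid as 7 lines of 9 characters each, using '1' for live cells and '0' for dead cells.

Answer: 000000000
000000000
000000000
000000000
000000000
000000000
000000000

Derivation:
Simulating step by step:
Generation 0 (given above): 11 live cells
Generation 1: 4 live cells
000000000
000110000
000000000
000000000
000001000
000001000
000000000
Generation 2: 0 live cells
(generation 2 grid is the final answer)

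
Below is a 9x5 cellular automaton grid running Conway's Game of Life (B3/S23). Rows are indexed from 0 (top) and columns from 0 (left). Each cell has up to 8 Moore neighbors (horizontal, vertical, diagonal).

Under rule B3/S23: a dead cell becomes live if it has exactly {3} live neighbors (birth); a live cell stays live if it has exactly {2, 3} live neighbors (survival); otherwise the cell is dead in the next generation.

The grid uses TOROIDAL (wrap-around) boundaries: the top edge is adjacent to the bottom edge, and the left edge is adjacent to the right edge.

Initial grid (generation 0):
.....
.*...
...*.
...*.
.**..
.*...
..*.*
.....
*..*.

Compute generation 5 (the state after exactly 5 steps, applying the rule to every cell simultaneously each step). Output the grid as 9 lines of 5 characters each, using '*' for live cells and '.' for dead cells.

Answer: .....
.....
.....
.....
..*..
...*.
.....
.....
.....

Derivation:
Simulating step by step:
Generation 0 (given above): 10 live cells
Generation 1: 9 live cells
.....
.....
..*..
...*.
.**..
**.*.
.....
...**
.....
Generation 2: 11 live cells
.....
.....
.....
.*.*.
**.**
**...
*.**.
.....
.....
Generation 3: 6 live cells
.....
.....
.....
.*.*.
...*.
.....
*.*.*
.....
.....
Generation 4: 4 live cells
.....
.....
.....
..*..
..*..
...**
.....
.....
.....
Generation 5: 2 live cells
(generation 5 grid is the final answer)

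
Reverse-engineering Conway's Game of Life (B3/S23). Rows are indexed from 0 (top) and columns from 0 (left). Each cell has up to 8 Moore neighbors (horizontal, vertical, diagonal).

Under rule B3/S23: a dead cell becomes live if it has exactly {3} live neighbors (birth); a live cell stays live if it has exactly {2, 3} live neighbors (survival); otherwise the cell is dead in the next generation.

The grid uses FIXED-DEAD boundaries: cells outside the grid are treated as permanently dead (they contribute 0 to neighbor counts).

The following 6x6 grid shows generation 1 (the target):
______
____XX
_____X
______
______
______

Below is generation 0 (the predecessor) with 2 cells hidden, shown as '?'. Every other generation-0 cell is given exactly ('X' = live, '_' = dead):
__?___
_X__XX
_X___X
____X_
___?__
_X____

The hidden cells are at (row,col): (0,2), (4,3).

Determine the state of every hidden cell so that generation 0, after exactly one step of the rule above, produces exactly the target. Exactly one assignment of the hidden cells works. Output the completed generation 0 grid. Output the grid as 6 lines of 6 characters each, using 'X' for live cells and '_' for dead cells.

Answer: ______
_X__XX
_X___X
____X_
______
_X____

Derivation:
Hidden generation-0 cells (in order): (0,2), (4,3).
A hidden cell only influences target cells in its own 3x3 neighborhood. Try each of the 2^2 = 4 assignments, step the completed generation 0 forward once under B3/S23, and compare with the target:
  (0,2)=_ (4,3)=_ -> step reproduces the target at every cell -> ACCEPT
  (0,2)=_ (4,3)=X -> step gives (3,4)='X' but target has '_' -> reject
  (0,2)=X (4,3)=_ -> step gives (1,1)='X' but target has '_' -> reject
  (0,2)=X (4,3)=X -> step gives (1,1)='X' but target has '_' -> reject
Unique solution: (0,2)=dead, (4,3)=dead.
Check: live-neighbor counts of every cell in the completed generation 0:
111122
212122
212243
111112
111111
101000
Applying B3/S23 to generation 0 with these counts gives:
______
____XX
_____X
______
______
______
which matches the target exactly.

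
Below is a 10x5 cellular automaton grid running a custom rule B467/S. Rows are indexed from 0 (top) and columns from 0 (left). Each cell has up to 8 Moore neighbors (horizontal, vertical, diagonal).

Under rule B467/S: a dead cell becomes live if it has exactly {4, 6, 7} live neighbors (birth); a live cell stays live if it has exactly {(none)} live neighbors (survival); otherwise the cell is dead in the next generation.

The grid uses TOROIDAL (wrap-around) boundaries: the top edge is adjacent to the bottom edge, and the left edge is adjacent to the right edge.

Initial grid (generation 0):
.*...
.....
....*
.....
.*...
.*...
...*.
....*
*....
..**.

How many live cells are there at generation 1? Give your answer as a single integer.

Simulating step by step:
Generation 0 (given above): 9 live cells
Generation 1: 0 live cells
.....
.....
.....
.....
.....
.....
.....
.....
.....
.....
Population at generation 1: 0

Answer: 0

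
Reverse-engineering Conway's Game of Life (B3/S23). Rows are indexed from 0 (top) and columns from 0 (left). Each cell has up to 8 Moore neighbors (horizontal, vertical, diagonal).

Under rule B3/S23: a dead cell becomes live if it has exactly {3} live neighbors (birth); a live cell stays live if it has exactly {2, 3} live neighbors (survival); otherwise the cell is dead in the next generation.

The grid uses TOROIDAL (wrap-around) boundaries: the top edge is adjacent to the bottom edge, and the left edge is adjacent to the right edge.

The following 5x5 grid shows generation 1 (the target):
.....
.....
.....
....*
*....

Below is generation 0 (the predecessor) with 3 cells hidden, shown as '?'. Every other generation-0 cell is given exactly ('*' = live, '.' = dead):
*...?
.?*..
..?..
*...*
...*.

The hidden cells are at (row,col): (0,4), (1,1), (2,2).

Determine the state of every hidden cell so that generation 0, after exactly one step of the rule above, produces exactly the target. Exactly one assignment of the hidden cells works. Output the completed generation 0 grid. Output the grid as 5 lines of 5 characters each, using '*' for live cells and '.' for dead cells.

Hidden generation-0 cells (in order): (0,4), (1,1), (2,2).
A hidden cell only influences target cells in its own 3x3 neighborhood. Try each of the 2^3 = 8 assignments, step the completed generation 0 forward once under B3/S23, and compare with the target:
  (0,4)=. (1,1)=. (2,2)=. -> step reproduces the target at every cell -> ACCEPT
  (0,4)=. (1,1)=. (2,2)=* -> step gives (1,1)='*' but target has '.' -> reject
  (0,4)=. (1,1)=* (2,2)=. -> step gives (0,1)='*' but target has '.' -> reject
  (0,4)=. (1,1)=* (2,2)=* -> step gives (0,1)='*' but target has '.' -> reject
  (0,4)=* (1,1)=. (2,2)=. -> step gives (0,3)='*' but target has '.' -> reject
  (0,4)=* (1,1)=. (2,2)=* -> step gives (0,3)='*' but target has '.' -> reject
  (0,4)=* (1,1)=* (2,2)=. -> step gives (0,0)='*' but target has '.' -> reject
  (0,4)=* (1,1)=* (2,2)=* -> step gives (0,0)='*' but target has '.' -> reject
Unique solution: (0,4)=dead, (1,1)=dead, (2,2)=dead.
Check: live-neighbor counts of every cell in the completed generation 0:
02222
12011
22122
11122
32114
Applying B3/S23 to generation 0 with these counts gives:
.....
.....
.....
....*
*....
which matches the target exactly.

Answer: *....
..*..
.....
*...*
...*.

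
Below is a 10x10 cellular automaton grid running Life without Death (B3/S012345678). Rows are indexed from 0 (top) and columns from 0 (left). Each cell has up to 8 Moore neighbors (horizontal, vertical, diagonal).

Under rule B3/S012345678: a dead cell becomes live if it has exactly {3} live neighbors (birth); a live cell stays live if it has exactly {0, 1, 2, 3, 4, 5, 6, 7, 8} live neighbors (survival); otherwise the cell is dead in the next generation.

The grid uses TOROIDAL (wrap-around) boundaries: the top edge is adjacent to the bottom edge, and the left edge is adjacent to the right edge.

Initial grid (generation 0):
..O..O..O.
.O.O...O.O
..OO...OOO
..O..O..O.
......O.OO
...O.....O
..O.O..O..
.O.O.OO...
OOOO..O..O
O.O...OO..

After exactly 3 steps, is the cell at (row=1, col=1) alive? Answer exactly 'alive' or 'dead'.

Simulating step by step:
Generation 0 (given above): 37 live cells
Generation 1: 57 live cells
O.OO.O..OO
OO.OO.OO.O
OOOOO.OOOO
..OO.OO.O.
......OOOO
...O...O.O
..O.OOOO..
.O.O.OOO..
OOOOO.O..O
O.O..OOOO.
Generation 2: 63 live cells
O.OO.O..OO
OO.OO.OO.O
OOOOO.OOOO
..OO.OO.O.
..OOOOOOOO
...OO..O.O
..O.OOOO..
.O.O.OOOO.
OOOOO.O..O
O.O..OOOO.
Generation 3: 64 live cells
O.OO.O..OO
OO.OO.OO.O
OOOOO.OOOO
..OO.OO.O.
..OOOOOOOO
...OO..O.O
..O.OOOO..
.O.O.OOOOO
OOOOO.O..O
O.O..OOOO.

Cell (1,1) at generation 3: 1 -> alive

Answer: alive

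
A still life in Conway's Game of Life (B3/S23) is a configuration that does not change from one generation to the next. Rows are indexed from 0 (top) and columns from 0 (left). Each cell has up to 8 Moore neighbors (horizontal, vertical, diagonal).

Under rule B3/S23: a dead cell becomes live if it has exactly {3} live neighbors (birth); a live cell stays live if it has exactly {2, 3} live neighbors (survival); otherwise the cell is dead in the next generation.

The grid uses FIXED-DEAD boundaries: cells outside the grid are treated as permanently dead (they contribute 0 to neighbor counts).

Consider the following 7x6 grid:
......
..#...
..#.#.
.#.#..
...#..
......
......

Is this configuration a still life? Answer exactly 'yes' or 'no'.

Compute generation 1 and compare to generation 0 (given above):
Generation 1:
......
...#..
.##...
...##.
..#...
......
......
Cell (1,2) differs: gen0=1 vs gen1=0 -> NOT a still life.

Answer: no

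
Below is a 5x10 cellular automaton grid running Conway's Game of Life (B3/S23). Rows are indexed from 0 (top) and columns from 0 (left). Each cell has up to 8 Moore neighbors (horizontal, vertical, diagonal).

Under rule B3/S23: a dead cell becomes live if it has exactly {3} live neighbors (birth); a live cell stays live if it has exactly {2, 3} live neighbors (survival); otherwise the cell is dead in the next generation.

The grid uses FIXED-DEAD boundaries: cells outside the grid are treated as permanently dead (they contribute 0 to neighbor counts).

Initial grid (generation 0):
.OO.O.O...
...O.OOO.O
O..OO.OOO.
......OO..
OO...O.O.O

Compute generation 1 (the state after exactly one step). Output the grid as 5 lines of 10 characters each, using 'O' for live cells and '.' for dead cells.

Simulating step by step:
Generation 0 (given above): 22 live cells
Generation 1: 13 live cells
(generation 1 grid is the final answer)

Answer: ..OOO.OO..
.O........
...OO.....
OO..O.....
.......OO.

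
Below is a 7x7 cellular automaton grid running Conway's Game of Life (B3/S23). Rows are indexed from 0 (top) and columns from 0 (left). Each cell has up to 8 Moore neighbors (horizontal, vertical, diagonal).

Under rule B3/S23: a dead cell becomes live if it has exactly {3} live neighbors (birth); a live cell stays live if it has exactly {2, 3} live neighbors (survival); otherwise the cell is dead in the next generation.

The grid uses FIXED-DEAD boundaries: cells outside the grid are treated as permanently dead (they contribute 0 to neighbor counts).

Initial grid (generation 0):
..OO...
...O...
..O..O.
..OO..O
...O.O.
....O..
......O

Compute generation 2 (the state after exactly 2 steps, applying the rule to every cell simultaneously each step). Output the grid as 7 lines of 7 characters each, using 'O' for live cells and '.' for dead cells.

Simulating step by step:
Generation 0 (given above): 12 live cells
Generation 1: 15 live cells
..OO...
...OO..
..O.O..
..OO.OO
..OO.O.
....OO.
.......
Generation 2: 12 live cells
(generation 2 grid is the final answer)

Answer: ..OOO..
....O..
..O....
.O...OO
..O....
...OOO.
.......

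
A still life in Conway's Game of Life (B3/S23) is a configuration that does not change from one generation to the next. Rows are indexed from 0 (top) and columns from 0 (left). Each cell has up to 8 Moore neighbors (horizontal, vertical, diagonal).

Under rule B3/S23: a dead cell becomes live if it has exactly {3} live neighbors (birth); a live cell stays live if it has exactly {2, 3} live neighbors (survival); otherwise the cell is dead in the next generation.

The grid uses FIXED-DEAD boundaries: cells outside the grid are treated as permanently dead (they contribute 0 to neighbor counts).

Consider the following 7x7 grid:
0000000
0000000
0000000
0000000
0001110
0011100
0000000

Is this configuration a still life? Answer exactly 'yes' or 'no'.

Answer: no

Derivation:
Compute generation 1 and compare to generation 0 (given above):
Generation 1:
0000000
0000000
0000000
0000100
0010010
0010010
0001000
Cell (3,4) differs: gen0=0 vs gen1=1 -> NOT a still life.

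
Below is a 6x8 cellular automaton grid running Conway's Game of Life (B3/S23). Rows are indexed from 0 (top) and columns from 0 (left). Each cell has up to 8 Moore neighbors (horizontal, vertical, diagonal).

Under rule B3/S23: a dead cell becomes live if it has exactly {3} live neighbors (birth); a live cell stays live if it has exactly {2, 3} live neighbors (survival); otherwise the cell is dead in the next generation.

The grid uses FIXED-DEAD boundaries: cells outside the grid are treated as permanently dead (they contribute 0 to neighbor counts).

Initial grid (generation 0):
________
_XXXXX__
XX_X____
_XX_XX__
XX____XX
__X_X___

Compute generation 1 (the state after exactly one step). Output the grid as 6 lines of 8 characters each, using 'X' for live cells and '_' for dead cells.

Answer: __XXX___
XX_XX___
X_______
___XXXX_
X___X_X_
_X______

Derivation:
Simulating step by step:
Generation 0 (given above): 18 live cells
Generation 1: 16 live cells
(generation 1 grid is the final answer)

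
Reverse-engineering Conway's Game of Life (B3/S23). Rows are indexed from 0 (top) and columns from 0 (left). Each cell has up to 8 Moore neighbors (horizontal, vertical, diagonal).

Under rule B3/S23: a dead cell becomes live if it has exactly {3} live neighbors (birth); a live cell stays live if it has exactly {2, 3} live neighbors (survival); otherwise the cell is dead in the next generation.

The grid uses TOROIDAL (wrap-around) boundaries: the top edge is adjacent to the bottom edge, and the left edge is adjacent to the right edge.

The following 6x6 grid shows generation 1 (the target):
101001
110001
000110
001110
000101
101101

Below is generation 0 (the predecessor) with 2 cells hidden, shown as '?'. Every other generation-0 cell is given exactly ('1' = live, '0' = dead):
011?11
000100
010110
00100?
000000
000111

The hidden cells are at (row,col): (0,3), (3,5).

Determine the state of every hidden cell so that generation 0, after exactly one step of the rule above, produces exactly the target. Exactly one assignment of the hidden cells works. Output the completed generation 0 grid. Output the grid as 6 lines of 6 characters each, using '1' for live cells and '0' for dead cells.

Hidden generation-0 cells (in order): (0,3), (3,5).
A hidden cell only influences target cells in its own 3x3 neighborhood. Try each of the 2^2 = 4 assignments, step the completed generation 0 forward once under B3/S23, and compare with the target:
  (0,3)=0 (3,5)=0 -> step gives (3,4)='0' but target has '1' -> reject
  (0,3)=0 (3,5)=1 -> step reproduces the target at every cell -> ACCEPT
  (0,3)=1 (3,5)=0 -> step gives (0,2)='0' but target has '1' -> reject
  (0,3)=1 (3,5)=1 -> step gives (0,2)='0' but target has '1' -> reject
Unique solution: (0,3)=dead, (3,5)=live.
Check: live-neighbor counts of every cell in the completed generation 0:
313553
335453
214332
222331
212343
323343
Applying B3/S23 to generation 0 with these counts gives:
101001
110001
000110
001110
000101
101101
which matches the target exactly.

Answer: 011011
000100
010110
001001
000000
000111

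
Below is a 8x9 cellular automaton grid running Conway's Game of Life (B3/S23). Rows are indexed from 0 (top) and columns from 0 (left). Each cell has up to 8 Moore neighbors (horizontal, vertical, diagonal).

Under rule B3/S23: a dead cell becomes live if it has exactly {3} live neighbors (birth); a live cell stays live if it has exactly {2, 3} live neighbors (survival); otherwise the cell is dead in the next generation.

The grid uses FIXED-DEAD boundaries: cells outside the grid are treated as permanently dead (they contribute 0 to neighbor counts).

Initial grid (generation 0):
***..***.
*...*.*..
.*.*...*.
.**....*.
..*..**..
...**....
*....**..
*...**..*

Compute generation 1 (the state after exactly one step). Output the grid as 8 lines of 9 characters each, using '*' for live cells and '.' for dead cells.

Answer: **...***.
*..**....
**.*..**.
.*.*...*.
.**.***..
...**....
...*..*..
....***..

Derivation:
Simulating step by step:
Generation 0 (given above): 27 live cells
Generation 1: 28 live cells
(generation 1 grid is the final answer)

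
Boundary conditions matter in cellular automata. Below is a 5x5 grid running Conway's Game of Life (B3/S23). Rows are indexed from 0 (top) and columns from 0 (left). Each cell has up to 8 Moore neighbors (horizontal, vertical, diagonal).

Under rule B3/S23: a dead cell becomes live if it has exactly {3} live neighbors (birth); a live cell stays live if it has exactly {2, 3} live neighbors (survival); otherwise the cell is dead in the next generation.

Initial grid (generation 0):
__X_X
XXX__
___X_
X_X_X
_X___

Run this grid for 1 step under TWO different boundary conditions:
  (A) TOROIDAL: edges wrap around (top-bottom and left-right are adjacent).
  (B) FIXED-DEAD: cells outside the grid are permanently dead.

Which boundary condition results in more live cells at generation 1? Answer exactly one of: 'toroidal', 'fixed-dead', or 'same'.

Answer: toroidal

Derivation:
Under TOROIDAL boundary, generation 1:
__XX_
XXX_X
___X_
XXXXX
_XX_X
Population = 15

Under FIXED-DEAD boundary, generation 1:
__XX_
_XX__
X__X_
_XXX_
_X___
Population = 10

Comparison: toroidal=15, fixed-dead=10 -> toroidal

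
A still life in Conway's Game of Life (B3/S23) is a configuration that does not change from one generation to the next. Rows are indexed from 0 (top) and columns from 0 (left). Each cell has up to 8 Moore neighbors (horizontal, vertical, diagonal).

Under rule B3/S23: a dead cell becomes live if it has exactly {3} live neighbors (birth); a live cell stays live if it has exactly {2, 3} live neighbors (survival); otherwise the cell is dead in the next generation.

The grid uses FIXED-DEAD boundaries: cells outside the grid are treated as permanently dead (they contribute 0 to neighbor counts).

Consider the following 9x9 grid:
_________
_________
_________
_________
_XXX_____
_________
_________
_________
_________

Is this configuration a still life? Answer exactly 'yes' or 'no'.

Answer: no

Derivation:
Compute generation 1 and compare to generation 0 (given above):
Generation 1:
_________
_________
_________
__X______
__X______
__X______
_________
_________
_________
Cell (3,2) differs: gen0=0 vs gen1=1 -> NOT a still life.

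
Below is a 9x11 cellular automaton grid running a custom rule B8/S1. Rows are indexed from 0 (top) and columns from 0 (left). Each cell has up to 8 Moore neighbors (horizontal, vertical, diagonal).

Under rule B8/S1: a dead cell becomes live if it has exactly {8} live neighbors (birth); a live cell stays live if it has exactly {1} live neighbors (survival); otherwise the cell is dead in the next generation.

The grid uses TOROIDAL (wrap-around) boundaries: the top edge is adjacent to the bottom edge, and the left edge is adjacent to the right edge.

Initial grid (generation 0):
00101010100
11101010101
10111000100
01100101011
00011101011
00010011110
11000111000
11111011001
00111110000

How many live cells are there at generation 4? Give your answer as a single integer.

Simulating step by step:
Generation 0 (given above): 51 live cells
Generation 1: 2 live cells
00000000100
00000010000
00000000000
00000000000
00000000000
00000000000
00000000000
00000000000
00000000000
Generation 2: 0 live cells
00000000000
00000000000
00000000000
00000000000
00000000000
00000000000
00000000000
00000000000
00000000000
Generation 3: 0 live cells
00000000000
00000000000
00000000000
00000000000
00000000000
00000000000
00000000000
00000000000
00000000000
Generation 4: 0 live cells
00000000000
00000000000
00000000000
00000000000
00000000000
00000000000
00000000000
00000000000
00000000000
Population at generation 4: 0

Answer: 0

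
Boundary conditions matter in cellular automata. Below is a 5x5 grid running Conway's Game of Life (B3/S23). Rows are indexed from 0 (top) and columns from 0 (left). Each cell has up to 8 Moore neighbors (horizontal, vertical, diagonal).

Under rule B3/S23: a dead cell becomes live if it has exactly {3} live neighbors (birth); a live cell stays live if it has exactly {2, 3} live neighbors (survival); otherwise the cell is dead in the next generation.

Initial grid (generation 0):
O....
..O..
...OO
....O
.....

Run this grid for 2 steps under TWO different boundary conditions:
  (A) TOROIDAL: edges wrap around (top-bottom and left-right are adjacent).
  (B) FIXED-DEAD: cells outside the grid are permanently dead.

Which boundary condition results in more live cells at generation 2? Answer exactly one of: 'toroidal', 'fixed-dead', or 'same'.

Under TOROIDAL boundary, generation 2:
.....
...OO
O.O..
...OO
.....
Population = 6

Under FIXED-DEAD boundary, generation 2:
.....
...OO
..O..
...OO
.....
Population = 5

Comparison: toroidal=6, fixed-dead=5 -> toroidal

Answer: toroidal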